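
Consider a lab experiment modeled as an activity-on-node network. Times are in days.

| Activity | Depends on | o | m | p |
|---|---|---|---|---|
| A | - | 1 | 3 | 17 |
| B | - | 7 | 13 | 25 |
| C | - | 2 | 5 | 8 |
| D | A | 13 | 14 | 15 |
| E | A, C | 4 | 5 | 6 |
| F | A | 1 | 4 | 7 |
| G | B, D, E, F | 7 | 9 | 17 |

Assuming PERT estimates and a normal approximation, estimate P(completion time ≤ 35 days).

0.971

te_A = (1 + 4·3 + 17)/6 = 30/6 = 5; σ²_A = ((17−1)/6)² = 7.111
te_B = (7 + 4·13 + 25)/6 = 84/6 = 14; σ²_B = ((25−7)/6)² = 9.000
te_C = (2 + 4·5 + 8)/6 = 30/6 = 5; σ²_C = ((8−2)/6)² = 1.000
te_D = (13 + 4·14 + 15)/6 = 84/6 = 14; σ²_D = ((15−13)/6)² = 0.111
te_E = (4 + 4·5 + 6)/6 = 30/6 = 5; σ²_E = ((6−4)/6)² = 0.111
te_F = (1 + 4·4 + 7)/6 = 24/6 = 4; σ²_F = ((7−1)/6)² = 1.000
te_G = (7 + 4·9 + 17)/6 = 60/6 = 10; σ²_G = ((17−7)/6)² = 2.778

Forward pass:
ES_A = 0; EF_A = 5
ES_B = 0; EF_B = 14
ES_C = 0; EF_C = 5
ES_D = 5; EF_D = 5+14 = 19
ES_E = max(EF_A=5, EF_C=5) = 5; EF_E = 5+5 = 10
ES_F = 5; EF_F = 5+4 = 9
ES_G = max(EF_B=14, EF_D=19, EF_E=10, EF_F=9) = 19; EF_G = 19+10 = 29
Expected project duration μ = 29 days. Critical path: A → D → G.

Variance along critical path = 7.111 + 0.111 + 2.778 = 10.000; σ = √10.000 = 3.162 days.
Z = (35 − 29) / 3.162 = 1.897
P(T ≤ 35) = Φ(1.897) ≈ 0.971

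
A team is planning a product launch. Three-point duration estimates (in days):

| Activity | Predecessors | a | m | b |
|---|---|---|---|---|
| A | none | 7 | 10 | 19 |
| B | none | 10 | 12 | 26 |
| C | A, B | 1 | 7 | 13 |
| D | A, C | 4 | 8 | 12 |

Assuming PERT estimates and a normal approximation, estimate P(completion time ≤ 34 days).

0.918

te_A = (7 + 4·10 + 19)/6 = 66/6 = 11; σ²_A = ((19−7)/6)² = 4.000
te_B = (10 + 4·12 + 26)/6 = 84/6 = 14; σ²_B = ((26−10)/6)² = 7.111
te_C = (1 + 4·7 + 13)/6 = 42/6 = 7; σ²_C = ((13−1)/6)² = 4.000
te_D = (4 + 4·8 + 12)/6 = 48/6 = 8; σ²_D = ((12−4)/6)² = 1.778

Forward pass:
ES_A = 0; EF_A = 11
ES_B = 0; EF_B = 14
ES_C = max(EF_A=11, EF_B=14) = 14; EF_C = 14+7 = 21
ES_D = max(EF_A=11, EF_C=21) = 21; EF_D = 21+8 = 29
Expected project duration μ = 29 days. Critical path: B → C → D.

Variance along critical path = 7.111 + 4.000 + 1.778 = 12.889; σ = √12.889 = 3.590 days.
Z = (34 − 29) / 3.590 = 1.393
P(T ≤ 34) = Φ(1.393) ≈ 0.918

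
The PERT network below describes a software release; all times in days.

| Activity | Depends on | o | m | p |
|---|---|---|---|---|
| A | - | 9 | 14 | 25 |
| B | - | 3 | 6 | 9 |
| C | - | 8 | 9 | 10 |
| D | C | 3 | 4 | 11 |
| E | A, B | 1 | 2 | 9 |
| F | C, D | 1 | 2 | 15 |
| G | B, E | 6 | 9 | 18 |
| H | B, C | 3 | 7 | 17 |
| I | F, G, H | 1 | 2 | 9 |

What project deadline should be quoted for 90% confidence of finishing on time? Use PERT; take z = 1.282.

te_A = (9 + 4·14 + 25)/6 = 90/6 = 15; σ²_A = ((25−9)/6)² = 7.111
te_B = (3 + 4·6 + 9)/6 = 36/6 = 6; σ²_B = ((9−3)/6)² = 1.000
te_C = (8 + 4·9 + 10)/6 = 54/6 = 9; σ²_C = ((10−8)/6)² = 0.111
te_D = (3 + 4·4 + 11)/6 = 30/6 = 5; σ²_D = ((11−3)/6)² = 1.778
te_E = (1 + 4·2 + 9)/6 = 18/6 = 3; σ²_E = ((9−1)/6)² = 1.778
te_F = (1 + 4·2 + 15)/6 = 24/6 = 4; σ²_F = ((15−1)/6)² = 5.444
te_G = (6 + 4·9 + 18)/6 = 60/6 = 10; σ²_G = ((18−6)/6)² = 4.000
te_H = (3 + 4·7 + 17)/6 = 48/6 = 8; σ²_H = ((17−3)/6)² = 5.444
te_I = (1 + 4·2 + 9)/6 = 18/6 = 3; σ²_I = ((9−1)/6)² = 1.778

Forward pass:
ES_A = 0; EF_A = 15
ES_B = 0; EF_B = 6
ES_C = 0; EF_C = 9
ES_D = 9; EF_D = 9+5 = 14
ES_E = max(EF_A=15, EF_B=6) = 15; EF_E = 15+3 = 18
ES_F = max(EF_C=9, EF_D=14) = 14; EF_F = 14+4 = 18
ES_G = max(EF_B=6, EF_E=18) = 18; EF_G = 18+10 = 28
ES_H = max(EF_B=6, EF_C=9) = 9; EF_H = 9+8 = 17
ES_I = max(EF_F=18, EF_G=28, EF_H=17) = 28; EF_I = 28+3 = 31
Expected project duration μ = 31 days. Critical path: A → E → G → I.

Variance along critical path = 7.111 + 1.778 + 4.000 + 1.778 = 14.667; σ = 3.830 days.
D = μ + z·σ = 31 + 1.282·3.830 = 35.9 days

35.9 days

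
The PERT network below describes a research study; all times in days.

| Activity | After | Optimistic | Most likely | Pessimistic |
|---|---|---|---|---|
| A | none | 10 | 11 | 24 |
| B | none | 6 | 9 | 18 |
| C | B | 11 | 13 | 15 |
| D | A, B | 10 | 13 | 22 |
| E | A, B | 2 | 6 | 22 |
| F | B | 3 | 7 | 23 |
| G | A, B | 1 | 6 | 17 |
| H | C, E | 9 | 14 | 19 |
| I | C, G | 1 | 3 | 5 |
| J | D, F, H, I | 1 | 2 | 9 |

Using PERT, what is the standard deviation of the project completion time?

3.00 days

te_A = (10 + 4·11 + 24)/6 = 78/6 = 13; σ²_A = ((24−10)/6)² = 5.444
te_B = (6 + 4·9 + 18)/6 = 60/6 = 10; σ²_B = ((18−6)/6)² = 4.000
te_C = (11 + 4·13 + 15)/6 = 78/6 = 13; σ²_C = ((15−11)/6)² = 0.444
te_D = (10 + 4·13 + 22)/6 = 84/6 = 14; σ²_D = ((22−10)/6)² = 4.000
te_E = (2 + 4·6 + 22)/6 = 48/6 = 8; σ²_E = ((22−2)/6)² = 11.111
te_F = (3 + 4·7 + 23)/6 = 54/6 = 9; σ²_F = ((23−3)/6)² = 11.111
te_G = (1 + 4·6 + 17)/6 = 42/6 = 7; σ²_G = ((17−1)/6)² = 7.111
te_H = (9 + 4·14 + 19)/6 = 84/6 = 14; σ²_H = ((19−9)/6)² = 2.778
te_I = (1 + 4·3 + 5)/6 = 18/6 = 3; σ²_I = ((5−1)/6)² = 0.444
te_J = (1 + 4·2 + 9)/6 = 18/6 = 3; σ²_J = ((9−1)/6)² = 1.778

Forward pass:
ES_A = 0; EF_A = 13
ES_B = 0; EF_B = 10
ES_C = 10; EF_C = 10+13 = 23
ES_D = max(EF_A=13, EF_B=10) = 13; EF_D = 13+14 = 27
ES_E = max(EF_A=13, EF_B=10) = 13; EF_E = 13+8 = 21
ES_F = 10; EF_F = 10+9 = 19
ES_G = max(EF_A=13, EF_B=10) = 13; EF_G = 13+7 = 20
ES_H = max(EF_C=23, EF_E=21) = 23; EF_H = 23+14 = 37
ES_I = max(EF_C=23, EF_G=20) = 23; EF_I = 23+3 = 26
ES_J = max(EF_D=27, EF_F=19, EF_H=37, EF_I=26) = 37; EF_J = 37+3 = 40
Expected project duration μ = 40 days. Critical path: B → C → H → J.

Variance along critical path = 4.000 + 0.444 + 2.778 + 1.778 = 9.000
σ = √9.000 = 3.000 days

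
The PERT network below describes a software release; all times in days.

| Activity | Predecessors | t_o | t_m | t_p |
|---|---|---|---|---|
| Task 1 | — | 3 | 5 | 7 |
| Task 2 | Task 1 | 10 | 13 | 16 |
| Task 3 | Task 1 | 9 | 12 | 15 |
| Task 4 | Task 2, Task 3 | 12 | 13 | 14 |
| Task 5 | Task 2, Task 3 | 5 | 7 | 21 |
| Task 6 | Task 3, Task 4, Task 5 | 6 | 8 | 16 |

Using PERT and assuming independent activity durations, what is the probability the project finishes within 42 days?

te_Task 1 = (3 + 4·5 + 7)/6 = 30/6 = 5; σ²_Task 1 = ((7−3)/6)² = 0.444
te_Task 2 = (10 + 4·13 + 16)/6 = 78/6 = 13; σ²_Task 2 = ((16−10)/6)² = 1.000
te_Task 3 = (9 + 4·12 + 15)/6 = 72/6 = 12; σ²_Task 3 = ((15−9)/6)² = 1.000
te_Task 4 = (12 + 4·13 + 14)/6 = 78/6 = 13; σ²_Task 4 = ((14−12)/6)² = 0.111
te_Task 5 = (5 + 4·7 + 21)/6 = 54/6 = 9; σ²_Task 5 = ((21−5)/6)² = 7.111
te_Task 6 = (6 + 4·8 + 16)/6 = 54/6 = 9; σ²_Task 6 = ((16−6)/6)² = 2.778

Forward pass:
ES_Task 1 = 0; EF_Task 1 = 5
ES_Task 2 = 5; EF_Task 2 = 5+13 = 18
ES_Task 3 = 5; EF_Task 3 = 5+12 = 17
ES_Task 4 = max(EF_Task 2=18, EF_Task 3=17) = 18; EF_Task 4 = 18+13 = 31
ES_Task 5 = max(EF_Task 2=18, EF_Task 3=17) = 18; EF_Task 5 = 18+9 = 27
ES_Task 6 = max(EF_Task 3=17, EF_Task 4=31, EF_Task 5=27) = 31; EF_Task 6 = 31+9 = 40
Expected project duration μ = 40 days. Critical path: Task 1 → Task 2 → Task 4 → Task 6.

Variance along critical path = 0.444 + 1.000 + 0.111 + 2.778 = 4.333; σ = √4.333 = 2.082 days.
Z = (42 − 40) / 2.082 = 0.961
P(T ≤ 42) = Φ(0.961) ≈ 0.832

0.832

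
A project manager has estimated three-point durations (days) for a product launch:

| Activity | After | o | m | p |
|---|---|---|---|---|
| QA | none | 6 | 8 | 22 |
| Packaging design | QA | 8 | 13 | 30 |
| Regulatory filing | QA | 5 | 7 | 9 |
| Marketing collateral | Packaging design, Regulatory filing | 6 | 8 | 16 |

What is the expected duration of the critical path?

34 days

te_QA = (6 + 4·8 + 22)/6 = 60/6 = 10
te_Packaging design = (8 + 4·13 + 30)/6 = 90/6 = 15
te_Regulatory filing = (5 + 4·7 + 9)/6 = 42/6 = 7
te_Marketing collateral = (6 + 4·8 + 16)/6 = 54/6 = 9

Forward pass:
ES_QA = 0; EF_QA = 10
ES_Packaging design = 10; EF_Packaging design = 10+15 = 25
ES_Regulatory filing = 10; EF_Regulatory filing = 10+7 = 17
ES_Marketing collateral = max(EF_Packaging design=25, EF_Regulatory filing=17) = 25; EF_Marketing collateral = 25+9 = 34
Expected project duration μ = 34 days. Critical path: QA → Packaging design → Marketing collateral.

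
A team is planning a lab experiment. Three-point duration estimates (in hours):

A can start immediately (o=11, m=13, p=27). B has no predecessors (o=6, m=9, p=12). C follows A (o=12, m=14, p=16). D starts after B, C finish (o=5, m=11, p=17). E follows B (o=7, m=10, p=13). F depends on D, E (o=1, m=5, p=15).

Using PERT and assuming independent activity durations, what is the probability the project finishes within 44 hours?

0.314

te_A = (11 + 4·13 + 27)/6 = 90/6 = 15; σ²_A = ((27−11)/6)² = 7.111
te_B = (6 + 4·9 + 12)/6 = 54/6 = 9; σ²_B = ((12−6)/6)² = 1.000
te_C = (12 + 4·14 + 16)/6 = 84/6 = 14; σ²_C = ((16−12)/6)² = 0.444
te_D = (5 + 4·11 + 17)/6 = 66/6 = 11; σ²_D = ((17−5)/6)² = 4.000
te_E = (7 + 4·10 + 13)/6 = 60/6 = 10; σ²_E = ((13−7)/6)² = 1.000
te_F = (1 + 4·5 + 15)/6 = 36/6 = 6; σ²_F = ((15−1)/6)² = 5.444

Forward pass:
ES_A = 0; EF_A = 15
ES_B = 0; EF_B = 9
ES_C = 15; EF_C = 15+14 = 29
ES_D = max(EF_B=9, EF_C=29) = 29; EF_D = 29+11 = 40
ES_E = 9; EF_E = 9+10 = 19
ES_F = max(EF_D=40, EF_E=19) = 40; EF_F = 40+6 = 46
Expected project duration μ = 46 hours. Critical path: A → C → D → F.

Variance along critical path = 7.111 + 0.444 + 4.000 + 5.444 = 17.000; σ = √17.000 = 4.123 hours.
Z = (44 − 46) / 4.123 = -0.485
P(T ≤ 44) = Φ(-0.485) ≈ 0.314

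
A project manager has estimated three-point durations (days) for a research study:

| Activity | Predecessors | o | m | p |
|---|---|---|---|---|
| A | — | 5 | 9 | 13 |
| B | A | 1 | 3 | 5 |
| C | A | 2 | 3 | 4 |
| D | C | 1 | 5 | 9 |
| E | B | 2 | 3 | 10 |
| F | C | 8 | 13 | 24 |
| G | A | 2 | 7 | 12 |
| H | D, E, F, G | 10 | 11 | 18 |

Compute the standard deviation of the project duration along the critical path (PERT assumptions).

te_A = (5 + 4·9 + 13)/6 = 54/6 = 9; σ²_A = ((13−5)/6)² = 1.778
te_B = (1 + 4·3 + 5)/6 = 18/6 = 3; σ²_B = ((5−1)/6)² = 0.444
te_C = (2 + 4·3 + 4)/6 = 18/6 = 3; σ²_C = ((4−2)/6)² = 0.111
te_D = (1 + 4·5 + 9)/6 = 30/6 = 5; σ²_D = ((9−1)/6)² = 1.778
te_E = (2 + 4·3 + 10)/6 = 24/6 = 4; σ²_E = ((10−2)/6)² = 1.778
te_F = (8 + 4·13 + 24)/6 = 84/6 = 14; σ²_F = ((24−8)/6)² = 7.111
te_G = (2 + 4·7 + 12)/6 = 42/6 = 7; σ²_G = ((12−2)/6)² = 2.778
te_H = (10 + 4·11 + 18)/6 = 72/6 = 12; σ²_H = ((18−10)/6)² = 1.778

Forward pass:
ES_A = 0; EF_A = 9
ES_B = 9; EF_B = 9+3 = 12
ES_C = 9; EF_C = 9+3 = 12
ES_D = 12; EF_D = 12+5 = 17
ES_E = 12; EF_E = 12+4 = 16
ES_F = 12; EF_F = 12+14 = 26
ES_G = 9; EF_G = 9+7 = 16
ES_H = max(EF_D=17, EF_E=16, EF_F=26, EF_G=16) = 26; EF_H = 26+12 = 38
Expected project duration μ = 38 days. Critical path: A → C → F → H.

Variance along critical path = 1.778 + 0.111 + 7.111 + 1.778 = 10.778
σ = √10.778 = 3.283 days

3.28 days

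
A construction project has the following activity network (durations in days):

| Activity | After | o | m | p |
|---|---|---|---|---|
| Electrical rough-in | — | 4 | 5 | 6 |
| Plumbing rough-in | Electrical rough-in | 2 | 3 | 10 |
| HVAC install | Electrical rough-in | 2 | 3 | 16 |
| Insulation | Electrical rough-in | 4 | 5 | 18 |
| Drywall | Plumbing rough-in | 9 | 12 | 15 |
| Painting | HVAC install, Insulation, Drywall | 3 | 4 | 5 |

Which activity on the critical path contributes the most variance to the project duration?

te_Electrical rough-in = (4 + 4·5 + 6)/6 = 30/6 = 5; σ²_Electrical rough-in = ((6−4)/6)² = 0.111
te_Plumbing rough-in = (2 + 4·3 + 10)/6 = 24/6 = 4; σ²_Plumbing rough-in = ((10−2)/6)² = 1.778
te_HVAC install = (2 + 4·3 + 16)/6 = 30/6 = 5; σ²_HVAC install = ((16−2)/6)² = 5.444
te_Insulation = (4 + 4·5 + 18)/6 = 42/6 = 7; σ²_Insulation = ((18−4)/6)² = 5.444
te_Drywall = (9 + 4·12 + 15)/6 = 72/6 = 12; σ²_Drywall = ((15−9)/6)² = 1.000
te_Painting = (3 + 4·4 + 5)/6 = 24/6 = 4; σ²_Painting = ((5−3)/6)² = 0.111

Forward pass:
ES_Electrical rough-in = 0; EF_Electrical rough-in = 5
ES_Plumbing rough-in = 5; EF_Plumbing rough-in = 5+4 = 9
ES_HVAC install = 5; EF_HVAC install = 5+5 = 10
ES_Insulation = 5; EF_Insulation = 5+7 = 12
ES_Drywall = 9; EF_Drywall = 9+12 = 21
ES_Painting = max(EF_HVAC install=10, EF_Insulation=12, EF_Drywall=21) = 21; EF_Painting = 21+4 = 25
Expected project duration μ = 25 days. Critical path: Electrical rough-in → Plumbing rough-in → Drywall → Painting.

Variances on critical path: σ²_Electrical rough-in=0.111, σ²_Plumbing rough-in=1.778, σ²_Drywall=1.000, σ²_Painting=0.111.
Largest is σ²_Plumbing rough-in = 1.778.

Plumbing rough-in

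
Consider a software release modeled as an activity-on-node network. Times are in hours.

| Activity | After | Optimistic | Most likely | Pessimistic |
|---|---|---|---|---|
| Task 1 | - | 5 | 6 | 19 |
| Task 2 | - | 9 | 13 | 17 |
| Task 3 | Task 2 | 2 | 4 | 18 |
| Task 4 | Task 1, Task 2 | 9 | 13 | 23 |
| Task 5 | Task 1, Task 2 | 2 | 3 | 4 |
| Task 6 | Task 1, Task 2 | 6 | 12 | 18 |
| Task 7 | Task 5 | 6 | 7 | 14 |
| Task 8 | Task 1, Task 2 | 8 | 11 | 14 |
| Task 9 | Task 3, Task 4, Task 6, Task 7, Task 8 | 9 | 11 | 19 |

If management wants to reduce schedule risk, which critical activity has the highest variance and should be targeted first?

Task 4

te_Task 1 = (5 + 4·6 + 19)/6 = 48/6 = 8; σ²_Task 1 = ((19−5)/6)² = 5.444
te_Task 2 = (9 + 4·13 + 17)/6 = 78/6 = 13; σ²_Task 2 = ((17−9)/6)² = 1.778
te_Task 3 = (2 + 4·4 + 18)/6 = 36/6 = 6; σ²_Task 3 = ((18−2)/6)² = 7.111
te_Task 4 = (9 + 4·13 + 23)/6 = 84/6 = 14; σ²_Task 4 = ((23−9)/6)² = 5.444
te_Task 5 = (2 + 4·3 + 4)/6 = 18/6 = 3; σ²_Task 5 = ((4−2)/6)² = 0.111
te_Task 6 = (6 + 4·12 + 18)/6 = 72/6 = 12; σ²_Task 6 = ((18−6)/6)² = 4.000
te_Task 7 = (6 + 4·7 + 14)/6 = 48/6 = 8; σ²_Task 7 = ((14−6)/6)² = 1.778
te_Task 8 = (8 + 4·11 + 14)/6 = 66/6 = 11; σ²_Task 8 = ((14−8)/6)² = 1.000
te_Task 9 = (9 + 4·11 + 19)/6 = 72/6 = 12; σ²_Task 9 = ((19−9)/6)² = 2.778

Forward pass:
ES_Task 1 = 0; EF_Task 1 = 8
ES_Task 2 = 0; EF_Task 2 = 13
ES_Task 3 = 13; EF_Task 3 = 13+6 = 19
ES_Task 4 = max(EF_Task 1=8, EF_Task 2=13) = 13; EF_Task 4 = 13+14 = 27
ES_Task 5 = max(EF_Task 1=8, EF_Task 2=13) = 13; EF_Task 5 = 13+3 = 16
ES_Task 6 = max(EF_Task 1=8, EF_Task 2=13) = 13; EF_Task 6 = 13+12 = 25
ES_Task 7 = 16; EF_Task 7 = 16+8 = 24
ES_Task 8 = max(EF_Task 1=8, EF_Task 2=13) = 13; EF_Task 8 = 13+11 = 24
ES_Task 9 = max(EF_Task 3=19, EF_Task 4=27, EF_Task 6=25, EF_Task 7=24, EF_Task 8=24) = 27; EF_Task 9 = 27+12 = 39
Expected project duration μ = 39 hours. Critical path: Task 2 → Task 4 → Task 9.

Variances on critical path: σ²_Task 2=1.778, σ²_Task 4=5.444, σ²_Task 9=2.778.
Largest is σ²_Task 4 = 5.444.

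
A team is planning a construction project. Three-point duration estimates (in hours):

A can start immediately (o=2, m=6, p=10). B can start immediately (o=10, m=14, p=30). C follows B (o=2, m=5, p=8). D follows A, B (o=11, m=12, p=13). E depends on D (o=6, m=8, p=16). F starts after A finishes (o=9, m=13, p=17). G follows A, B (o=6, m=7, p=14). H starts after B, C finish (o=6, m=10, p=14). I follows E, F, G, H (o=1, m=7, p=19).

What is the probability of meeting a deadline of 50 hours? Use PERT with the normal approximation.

0.851

te_A = (2 + 4·6 + 10)/6 = 36/6 = 6; σ²_A = ((10−2)/6)² = 1.778
te_B = (10 + 4·14 + 30)/6 = 96/6 = 16; σ²_B = ((30−10)/6)² = 11.111
te_C = (2 + 4·5 + 8)/6 = 30/6 = 5; σ²_C = ((8−2)/6)² = 1.000
te_D = (11 + 4·12 + 13)/6 = 72/6 = 12; σ²_D = ((13−11)/6)² = 0.111
te_E = (6 + 4·8 + 16)/6 = 54/6 = 9; σ²_E = ((16−6)/6)² = 2.778
te_F = (9 + 4·13 + 17)/6 = 78/6 = 13; σ²_F = ((17−9)/6)² = 1.778
te_G = (6 + 4·7 + 14)/6 = 48/6 = 8; σ²_G = ((14−6)/6)² = 1.778
te_H = (6 + 4·10 + 14)/6 = 60/6 = 10; σ²_H = ((14−6)/6)² = 1.778
te_I = (1 + 4·7 + 19)/6 = 48/6 = 8; σ²_I = ((19−1)/6)² = 9.000

Forward pass:
ES_A = 0; EF_A = 6
ES_B = 0; EF_B = 16
ES_C = 16; EF_C = 16+5 = 21
ES_D = max(EF_A=6, EF_B=16) = 16; EF_D = 16+12 = 28
ES_E = 28; EF_E = 28+9 = 37
ES_F = 6; EF_F = 6+13 = 19
ES_G = max(EF_A=6, EF_B=16) = 16; EF_G = 16+8 = 24
ES_H = max(EF_B=16, EF_C=21) = 21; EF_H = 21+10 = 31
ES_I = max(EF_E=37, EF_F=19, EF_G=24, EF_H=31) = 37; EF_I = 37+8 = 45
Expected project duration μ = 45 hours. Critical path: B → D → E → I.

Variance along critical path = 11.111 + 0.111 + 2.778 + 9.000 = 23.000; σ = √23.000 = 4.796 hours.
Z = (50 − 45) / 4.796 = 1.043
P(T ≤ 50) = Φ(1.043) ≈ 0.851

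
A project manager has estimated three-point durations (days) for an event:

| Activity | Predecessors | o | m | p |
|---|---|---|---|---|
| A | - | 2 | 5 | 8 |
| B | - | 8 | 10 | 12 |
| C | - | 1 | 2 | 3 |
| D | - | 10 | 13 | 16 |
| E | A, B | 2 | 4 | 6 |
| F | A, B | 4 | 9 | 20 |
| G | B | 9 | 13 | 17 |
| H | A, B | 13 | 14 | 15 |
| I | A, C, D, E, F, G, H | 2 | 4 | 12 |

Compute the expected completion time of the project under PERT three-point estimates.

29 days

te_A = (2 + 4·5 + 8)/6 = 30/6 = 5
te_B = (8 + 4·10 + 12)/6 = 60/6 = 10
te_C = (1 + 4·2 + 3)/6 = 12/6 = 2
te_D = (10 + 4·13 + 16)/6 = 78/6 = 13
te_E = (2 + 4·4 + 6)/6 = 24/6 = 4
te_F = (4 + 4·9 + 20)/6 = 60/6 = 10
te_G = (9 + 4·13 + 17)/6 = 78/6 = 13
te_H = (13 + 4·14 + 15)/6 = 84/6 = 14
te_I = (2 + 4·4 + 12)/6 = 30/6 = 5

Forward pass:
ES_A = 0; EF_A = 5
ES_B = 0; EF_B = 10
ES_C = 0; EF_C = 2
ES_D = 0; EF_D = 13
ES_E = max(EF_A=5, EF_B=10) = 10; EF_E = 10+4 = 14
ES_F = max(EF_A=5, EF_B=10) = 10; EF_F = 10+10 = 20
ES_G = 10; EF_G = 10+13 = 23
ES_H = max(EF_A=5, EF_B=10) = 10; EF_H = 10+14 = 24
ES_I = max(EF_A=5, EF_C=2, EF_D=13, EF_E=14, EF_F=20, EF_G=23, EF_H=24) = 24; EF_I = 24+5 = 29
Expected project duration μ = 29 days. Critical path: B → H → I.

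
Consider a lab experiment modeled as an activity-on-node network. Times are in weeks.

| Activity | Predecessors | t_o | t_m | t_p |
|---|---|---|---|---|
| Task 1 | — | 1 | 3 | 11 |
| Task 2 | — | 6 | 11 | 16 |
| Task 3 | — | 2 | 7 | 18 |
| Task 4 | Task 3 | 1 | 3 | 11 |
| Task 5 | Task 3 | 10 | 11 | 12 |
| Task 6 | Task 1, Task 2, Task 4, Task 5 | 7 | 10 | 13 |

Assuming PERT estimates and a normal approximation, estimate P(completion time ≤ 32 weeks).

0.852

te_Task 1 = (1 + 4·3 + 11)/6 = 24/6 = 4; σ²_Task 1 = ((11−1)/6)² = 2.778
te_Task 2 = (6 + 4·11 + 16)/6 = 66/6 = 11; σ²_Task 2 = ((16−6)/6)² = 2.778
te_Task 3 = (2 + 4·7 + 18)/6 = 48/6 = 8; σ²_Task 3 = ((18−2)/6)² = 7.111
te_Task 4 = (1 + 4·3 + 11)/6 = 24/6 = 4; σ²_Task 4 = ((11−1)/6)² = 2.778
te_Task 5 = (10 + 4·11 + 12)/6 = 66/6 = 11; σ²_Task 5 = ((12−10)/6)² = 0.111
te_Task 6 = (7 + 4·10 + 13)/6 = 60/6 = 10; σ²_Task 6 = ((13−7)/6)² = 1.000

Forward pass:
ES_Task 1 = 0; EF_Task 1 = 4
ES_Task 2 = 0; EF_Task 2 = 11
ES_Task 3 = 0; EF_Task 3 = 8
ES_Task 4 = 8; EF_Task 4 = 8+4 = 12
ES_Task 5 = 8; EF_Task 5 = 8+11 = 19
ES_Task 6 = max(EF_Task 1=4, EF_Task 2=11, EF_Task 4=12, EF_Task 5=19) = 19; EF_Task 6 = 19+10 = 29
Expected project duration μ = 29 weeks. Critical path: Task 3 → Task 5 → Task 6.

Variance along critical path = 7.111 + 0.111 + 1.000 = 8.222; σ = √8.222 = 2.867 weeks.
Z = (32 − 29) / 2.867 = 1.046
P(T ≤ 32) = Φ(1.046) ≈ 0.852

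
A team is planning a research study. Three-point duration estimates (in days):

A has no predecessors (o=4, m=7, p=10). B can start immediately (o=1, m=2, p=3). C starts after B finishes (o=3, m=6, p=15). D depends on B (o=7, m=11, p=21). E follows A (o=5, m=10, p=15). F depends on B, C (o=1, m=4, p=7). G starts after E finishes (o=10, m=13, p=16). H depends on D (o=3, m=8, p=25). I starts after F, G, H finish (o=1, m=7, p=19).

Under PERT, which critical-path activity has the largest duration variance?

I

te_A = (4 + 4·7 + 10)/6 = 42/6 = 7; σ²_A = ((10−4)/6)² = 1.000
te_B = (1 + 4·2 + 3)/6 = 12/6 = 2; σ²_B = ((3−1)/6)² = 0.111
te_C = (3 + 4·6 + 15)/6 = 42/6 = 7; σ²_C = ((15−3)/6)² = 4.000
te_D = (7 + 4·11 + 21)/6 = 72/6 = 12; σ²_D = ((21−7)/6)² = 5.444
te_E = (5 + 4·10 + 15)/6 = 60/6 = 10; σ²_E = ((15−5)/6)² = 2.778
te_F = (1 + 4·4 + 7)/6 = 24/6 = 4; σ²_F = ((7−1)/6)² = 1.000
te_G = (10 + 4·13 + 16)/6 = 78/6 = 13; σ²_G = ((16−10)/6)² = 1.000
te_H = (3 + 4·8 + 25)/6 = 60/6 = 10; σ²_H = ((25−3)/6)² = 13.444
te_I = (1 + 4·7 + 19)/6 = 48/6 = 8; σ²_I = ((19−1)/6)² = 9.000

Forward pass:
ES_A = 0; EF_A = 7
ES_B = 0; EF_B = 2
ES_C = 2; EF_C = 2+7 = 9
ES_D = 2; EF_D = 2+12 = 14
ES_E = 7; EF_E = 7+10 = 17
ES_F = max(EF_B=2, EF_C=9) = 9; EF_F = 9+4 = 13
ES_G = 17; EF_G = 17+13 = 30
ES_H = 14; EF_H = 14+10 = 24
ES_I = max(EF_F=13, EF_G=30, EF_H=24) = 30; EF_I = 30+8 = 38
Expected project duration μ = 38 days. Critical path: A → E → G → I.

Variances on critical path: σ²_A=1.000, σ²_E=2.778, σ²_G=1.000, σ²_I=9.000.
Largest is σ²_I = 9.000.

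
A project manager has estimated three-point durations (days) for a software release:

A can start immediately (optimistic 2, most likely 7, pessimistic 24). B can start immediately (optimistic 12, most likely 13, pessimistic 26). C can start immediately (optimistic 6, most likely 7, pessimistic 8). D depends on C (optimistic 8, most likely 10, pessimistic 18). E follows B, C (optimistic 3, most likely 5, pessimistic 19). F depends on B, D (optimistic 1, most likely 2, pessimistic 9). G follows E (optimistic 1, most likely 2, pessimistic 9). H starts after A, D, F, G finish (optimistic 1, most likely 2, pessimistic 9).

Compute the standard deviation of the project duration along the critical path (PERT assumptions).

te_A = (2 + 4·7 + 24)/6 = 54/6 = 9; σ²_A = ((24−2)/6)² = 13.444
te_B = (12 + 4·13 + 26)/6 = 90/6 = 15; σ²_B = ((26−12)/6)² = 5.444
te_C = (6 + 4·7 + 8)/6 = 42/6 = 7; σ²_C = ((8−6)/6)² = 0.111
te_D = (8 + 4·10 + 18)/6 = 66/6 = 11; σ²_D = ((18−8)/6)² = 2.778
te_E = (3 + 4·5 + 19)/6 = 42/6 = 7; σ²_E = ((19−3)/6)² = 7.111
te_F = (1 + 4·2 + 9)/6 = 18/6 = 3; σ²_F = ((9−1)/6)² = 1.778
te_G = (1 + 4·2 + 9)/6 = 18/6 = 3; σ²_G = ((9−1)/6)² = 1.778
te_H = (1 + 4·2 + 9)/6 = 18/6 = 3; σ²_H = ((9−1)/6)² = 1.778

Forward pass:
ES_A = 0; EF_A = 9
ES_B = 0; EF_B = 15
ES_C = 0; EF_C = 7
ES_D = 7; EF_D = 7+11 = 18
ES_E = max(EF_B=15, EF_C=7) = 15; EF_E = 15+7 = 22
ES_F = max(EF_B=15, EF_D=18) = 18; EF_F = 18+3 = 21
ES_G = 22; EF_G = 22+3 = 25
ES_H = max(EF_A=9, EF_D=18, EF_F=21, EF_G=25) = 25; EF_H = 25+3 = 28
Expected project duration μ = 28 days. Critical path: B → E → G → H.

Variance along critical path = 5.444 + 7.111 + 1.778 + 1.778 = 16.111
σ = √16.111 = 4.014 days

4.01 days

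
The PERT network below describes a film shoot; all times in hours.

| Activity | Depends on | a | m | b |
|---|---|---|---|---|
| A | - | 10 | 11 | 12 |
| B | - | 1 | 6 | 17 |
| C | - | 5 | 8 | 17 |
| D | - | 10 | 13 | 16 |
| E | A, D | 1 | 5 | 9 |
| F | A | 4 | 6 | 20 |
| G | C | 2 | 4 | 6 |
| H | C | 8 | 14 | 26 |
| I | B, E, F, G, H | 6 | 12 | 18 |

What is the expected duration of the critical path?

36 hours

te_A = (10 + 4·11 + 12)/6 = 66/6 = 11
te_B = (1 + 4·6 + 17)/6 = 42/6 = 7
te_C = (5 + 4·8 + 17)/6 = 54/6 = 9
te_D = (10 + 4·13 + 16)/6 = 78/6 = 13
te_E = (1 + 4·5 + 9)/6 = 30/6 = 5
te_F = (4 + 4·6 + 20)/6 = 48/6 = 8
te_G = (2 + 4·4 + 6)/6 = 24/6 = 4
te_H = (8 + 4·14 + 26)/6 = 90/6 = 15
te_I = (6 + 4·12 + 18)/6 = 72/6 = 12

Forward pass:
ES_A = 0; EF_A = 11
ES_B = 0; EF_B = 7
ES_C = 0; EF_C = 9
ES_D = 0; EF_D = 13
ES_E = max(EF_A=11, EF_D=13) = 13; EF_E = 13+5 = 18
ES_F = 11; EF_F = 11+8 = 19
ES_G = 9; EF_G = 9+4 = 13
ES_H = 9; EF_H = 9+15 = 24
ES_I = max(EF_B=7, EF_E=18, EF_F=19, EF_G=13, EF_H=24) = 24; EF_I = 24+12 = 36
Expected project duration μ = 36 hours. Critical path: C → H → I.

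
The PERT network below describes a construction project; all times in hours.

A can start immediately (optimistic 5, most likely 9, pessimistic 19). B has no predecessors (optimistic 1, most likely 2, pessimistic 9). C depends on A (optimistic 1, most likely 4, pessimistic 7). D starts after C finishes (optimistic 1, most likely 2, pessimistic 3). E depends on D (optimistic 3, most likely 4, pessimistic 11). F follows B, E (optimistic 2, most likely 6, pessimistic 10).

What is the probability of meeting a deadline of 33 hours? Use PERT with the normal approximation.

0.970

te_A = (5 + 4·9 + 19)/6 = 60/6 = 10; σ²_A = ((19−5)/6)² = 5.444
te_B = (1 + 4·2 + 9)/6 = 18/6 = 3; σ²_B = ((9−1)/6)² = 1.778
te_C = (1 + 4·4 + 7)/6 = 24/6 = 4; σ²_C = ((7−1)/6)² = 1.000
te_D = (1 + 4·2 + 3)/6 = 12/6 = 2; σ²_D = ((3−1)/6)² = 0.111
te_E = (3 + 4·4 + 11)/6 = 30/6 = 5; σ²_E = ((11−3)/6)² = 1.778
te_F = (2 + 4·6 + 10)/6 = 36/6 = 6; σ²_F = ((10−2)/6)² = 1.778

Forward pass:
ES_A = 0; EF_A = 10
ES_B = 0; EF_B = 3
ES_C = 10; EF_C = 10+4 = 14
ES_D = 14; EF_D = 14+2 = 16
ES_E = 16; EF_E = 16+5 = 21
ES_F = max(EF_B=3, EF_E=21) = 21; EF_F = 21+6 = 27
Expected project duration μ = 27 hours. Critical path: A → C → D → E → F.

Variance along critical path = 5.444 + 1.000 + 0.111 + 1.778 + 1.778 = 10.111; σ = √10.111 = 3.180 hours.
Z = (33 − 27) / 3.180 = 1.887
P(T ≤ 33) = Φ(1.887) ≈ 0.970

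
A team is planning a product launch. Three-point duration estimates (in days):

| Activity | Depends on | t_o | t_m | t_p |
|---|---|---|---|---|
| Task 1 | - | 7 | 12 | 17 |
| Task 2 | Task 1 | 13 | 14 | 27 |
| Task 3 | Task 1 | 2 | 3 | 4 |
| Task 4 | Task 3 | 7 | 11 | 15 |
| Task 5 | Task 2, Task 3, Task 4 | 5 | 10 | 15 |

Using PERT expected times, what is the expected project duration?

38 days

te_Task 1 = (7 + 4·12 + 17)/6 = 72/6 = 12
te_Task 2 = (13 + 4·14 + 27)/6 = 96/6 = 16
te_Task 3 = (2 + 4·3 + 4)/6 = 18/6 = 3
te_Task 4 = (7 + 4·11 + 15)/6 = 66/6 = 11
te_Task 5 = (5 + 4·10 + 15)/6 = 60/6 = 10

Forward pass:
ES_Task 1 = 0; EF_Task 1 = 12
ES_Task 2 = 12; EF_Task 2 = 12+16 = 28
ES_Task 3 = 12; EF_Task 3 = 12+3 = 15
ES_Task 4 = 15; EF_Task 4 = 15+11 = 26
ES_Task 5 = max(EF_Task 2=28, EF_Task 3=15, EF_Task 4=26) = 28; EF_Task 5 = 28+10 = 38
Expected project duration μ = 38 days. Critical path: Task 1 → Task 2 → Task 5.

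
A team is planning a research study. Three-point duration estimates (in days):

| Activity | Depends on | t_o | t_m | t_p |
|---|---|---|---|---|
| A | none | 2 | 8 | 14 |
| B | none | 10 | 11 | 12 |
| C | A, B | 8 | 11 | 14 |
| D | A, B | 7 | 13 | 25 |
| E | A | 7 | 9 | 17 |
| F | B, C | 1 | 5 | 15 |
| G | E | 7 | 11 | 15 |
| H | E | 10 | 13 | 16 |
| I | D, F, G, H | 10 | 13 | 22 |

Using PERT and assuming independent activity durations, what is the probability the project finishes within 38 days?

0.021

te_A = (2 + 4·8 + 14)/6 = 48/6 = 8; σ²_A = ((14−2)/6)² = 4.000
te_B = (10 + 4·11 + 12)/6 = 66/6 = 11; σ²_B = ((12−10)/6)² = 0.111
te_C = (8 + 4·11 + 14)/6 = 66/6 = 11; σ²_C = ((14−8)/6)² = 1.000
te_D = (7 + 4·13 + 25)/6 = 84/6 = 14; σ²_D = ((25−7)/6)² = 9.000
te_E = (7 + 4·9 + 17)/6 = 60/6 = 10; σ²_E = ((17−7)/6)² = 2.778
te_F = (1 + 4·5 + 15)/6 = 36/6 = 6; σ²_F = ((15−1)/6)² = 5.444
te_G = (7 + 4·11 + 15)/6 = 66/6 = 11; σ²_G = ((15−7)/6)² = 1.778
te_H = (10 + 4·13 + 16)/6 = 78/6 = 13; σ²_H = ((16−10)/6)² = 1.000
te_I = (10 + 4·13 + 22)/6 = 84/6 = 14; σ²_I = ((22−10)/6)² = 4.000

Forward pass:
ES_A = 0; EF_A = 8
ES_B = 0; EF_B = 11
ES_C = max(EF_A=8, EF_B=11) = 11; EF_C = 11+11 = 22
ES_D = max(EF_A=8, EF_B=11) = 11; EF_D = 11+14 = 25
ES_E = 8; EF_E = 8+10 = 18
ES_F = max(EF_B=11, EF_C=22) = 22; EF_F = 22+6 = 28
ES_G = 18; EF_G = 18+11 = 29
ES_H = 18; EF_H = 18+13 = 31
ES_I = max(EF_D=25, EF_F=28, EF_G=29, EF_H=31) = 31; EF_I = 31+14 = 45
Expected project duration μ = 45 days. Critical path: A → E → H → I.

Variance along critical path = 4.000 + 2.778 + 1.000 + 4.000 = 11.778; σ = √11.778 = 3.432 days.
Z = (38 − 45) / 3.432 = -2.040
P(T ≤ 38) = Φ(-2.040) ≈ 0.021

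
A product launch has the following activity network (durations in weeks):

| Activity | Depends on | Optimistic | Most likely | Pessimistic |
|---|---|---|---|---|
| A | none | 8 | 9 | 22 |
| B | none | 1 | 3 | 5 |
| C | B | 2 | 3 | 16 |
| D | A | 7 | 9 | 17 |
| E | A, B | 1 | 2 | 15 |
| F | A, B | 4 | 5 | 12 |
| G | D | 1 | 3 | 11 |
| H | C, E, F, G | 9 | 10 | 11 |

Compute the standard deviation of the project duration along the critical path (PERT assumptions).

te_A = (8 + 4·9 + 22)/6 = 66/6 = 11; σ²_A = ((22−8)/6)² = 5.444
te_B = (1 + 4·3 + 5)/6 = 18/6 = 3; σ²_B = ((5−1)/6)² = 0.444
te_C = (2 + 4·3 + 16)/6 = 30/6 = 5; σ²_C = ((16−2)/6)² = 5.444
te_D = (7 + 4·9 + 17)/6 = 60/6 = 10; σ²_D = ((17−7)/6)² = 2.778
te_E = (1 + 4·2 + 15)/6 = 24/6 = 4; σ²_E = ((15−1)/6)² = 5.444
te_F = (4 + 4·5 + 12)/6 = 36/6 = 6; σ²_F = ((12−4)/6)² = 1.778
te_G = (1 + 4·3 + 11)/6 = 24/6 = 4; σ²_G = ((11−1)/6)² = 2.778
te_H = (9 + 4·10 + 11)/6 = 60/6 = 10; σ²_H = ((11−9)/6)² = 0.111

Forward pass:
ES_A = 0; EF_A = 11
ES_B = 0; EF_B = 3
ES_C = 3; EF_C = 3+5 = 8
ES_D = 11; EF_D = 11+10 = 21
ES_E = max(EF_A=11, EF_B=3) = 11; EF_E = 11+4 = 15
ES_F = max(EF_A=11, EF_B=3) = 11; EF_F = 11+6 = 17
ES_G = 21; EF_G = 21+4 = 25
ES_H = max(EF_C=8, EF_E=15, EF_F=17, EF_G=25) = 25; EF_H = 25+10 = 35
Expected project duration μ = 35 weeks. Critical path: A → D → G → H.

Variance along critical path = 5.444 + 2.778 + 2.778 + 0.111 = 11.111
σ = √11.111 = 3.333 weeks

3.33 weeks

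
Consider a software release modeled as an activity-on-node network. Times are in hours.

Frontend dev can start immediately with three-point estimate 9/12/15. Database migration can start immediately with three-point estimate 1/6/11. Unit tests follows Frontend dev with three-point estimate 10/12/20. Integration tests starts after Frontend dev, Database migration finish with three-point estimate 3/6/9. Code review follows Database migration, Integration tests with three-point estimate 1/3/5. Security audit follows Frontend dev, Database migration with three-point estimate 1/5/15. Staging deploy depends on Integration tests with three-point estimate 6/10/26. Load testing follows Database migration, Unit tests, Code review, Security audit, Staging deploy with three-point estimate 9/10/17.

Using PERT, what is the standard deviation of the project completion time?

te_Frontend dev = (9 + 4·12 + 15)/6 = 72/6 = 12; σ²_Frontend dev = ((15−9)/6)² = 1.000
te_Database migration = (1 + 4·6 + 11)/6 = 36/6 = 6; σ²_Database migration = ((11−1)/6)² = 2.778
te_Unit tests = (10 + 4·12 + 20)/6 = 78/6 = 13; σ²_Unit tests = ((20−10)/6)² = 2.778
te_Integration tests = (3 + 4·6 + 9)/6 = 36/6 = 6; σ²_Integration tests = ((9−3)/6)² = 1.000
te_Code review = (1 + 4·3 + 5)/6 = 18/6 = 3; σ²_Code review = ((5−1)/6)² = 0.444
te_Security audit = (1 + 4·5 + 15)/6 = 36/6 = 6; σ²_Security audit = ((15−1)/6)² = 5.444
te_Staging deploy = (6 + 4·10 + 26)/6 = 72/6 = 12; σ²_Staging deploy = ((26−6)/6)² = 11.111
te_Load testing = (9 + 4·10 + 17)/6 = 66/6 = 11; σ²_Load testing = ((17−9)/6)² = 1.778

Forward pass:
ES_Frontend dev = 0; EF_Frontend dev = 12
ES_Database migration = 0; EF_Database migration = 6
ES_Unit tests = 12; EF_Unit tests = 12+13 = 25
ES_Integration tests = max(EF_Frontend dev=12, EF_Database migration=6) = 12; EF_Integration tests = 12+6 = 18
ES_Code review = max(EF_Database migration=6, EF_Integration tests=18) = 18; EF_Code review = 18+3 = 21
ES_Security audit = max(EF_Frontend dev=12, EF_Database migration=6) = 12; EF_Security audit = 12+6 = 18
ES_Staging deploy = 18; EF_Staging deploy = 18+12 = 30
ES_Load testing = max(EF_Database migration=6, EF_Unit tests=25, EF_Code review=21, EF_Security audit=18, EF_Staging deploy=30) = 30; EF_Load testing = 30+11 = 41
Expected project duration μ = 41 hours. Critical path: Frontend dev → Integration tests → Staging deploy → Load testing.

Variance along critical path = 1.000 + 1.000 + 11.111 + 1.778 = 14.889
σ = √14.889 = 3.859 hours

3.86 hours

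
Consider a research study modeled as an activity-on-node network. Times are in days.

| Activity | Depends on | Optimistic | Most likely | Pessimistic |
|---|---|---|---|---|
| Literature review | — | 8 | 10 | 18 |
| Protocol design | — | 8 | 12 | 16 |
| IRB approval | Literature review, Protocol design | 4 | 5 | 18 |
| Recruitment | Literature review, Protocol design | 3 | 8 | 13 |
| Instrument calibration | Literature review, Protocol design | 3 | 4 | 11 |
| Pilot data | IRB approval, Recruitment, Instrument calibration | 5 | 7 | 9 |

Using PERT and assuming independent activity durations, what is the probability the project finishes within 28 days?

0.673

te_Literature review = (8 + 4·10 + 18)/6 = 66/6 = 11; σ²_Literature review = ((18−8)/6)² = 2.778
te_Protocol design = (8 + 4·12 + 16)/6 = 72/6 = 12; σ²_Protocol design = ((16−8)/6)² = 1.778
te_IRB approval = (4 + 4·5 + 18)/6 = 42/6 = 7; σ²_IRB approval = ((18−4)/6)² = 5.444
te_Recruitment = (3 + 4·8 + 13)/6 = 48/6 = 8; σ²_Recruitment = ((13−3)/6)² = 2.778
te_Instrument calibration = (3 + 4·4 + 11)/6 = 30/6 = 5; σ²_Instrument calibration = ((11−3)/6)² = 1.778
te_Pilot data = (5 + 4·7 + 9)/6 = 42/6 = 7; σ²_Pilot data = ((9−5)/6)² = 0.444

Forward pass:
ES_Literature review = 0; EF_Literature review = 11
ES_Protocol design = 0; EF_Protocol design = 12
ES_IRB approval = max(EF_Literature review=11, EF_Protocol design=12) = 12; EF_IRB approval = 12+7 = 19
ES_Recruitment = max(EF_Literature review=11, EF_Protocol design=12) = 12; EF_Recruitment = 12+8 = 20
ES_Instrument calibration = max(EF_Literature review=11, EF_Protocol design=12) = 12; EF_Instrument calibration = 12+5 = 17
ES_Pilot data = max(EF_IRB approval=19, EF_Recruitment=20, EF_Instrument calibration=17) = 20; EF_Pilot data = 20+7 = 27
Expected project duration μ = 27 days. Critical path: Protocol design → Recruitment → Pilot data.

Variance along critical path = 1.778 + 2.778 + 0.444 = 5.000; σ = √5.000 = 2.236 days.
Z = (28 − 27) / 2.236 = 0.447
P(T ≤ 28) = Φ(0.447) ≈ 0.673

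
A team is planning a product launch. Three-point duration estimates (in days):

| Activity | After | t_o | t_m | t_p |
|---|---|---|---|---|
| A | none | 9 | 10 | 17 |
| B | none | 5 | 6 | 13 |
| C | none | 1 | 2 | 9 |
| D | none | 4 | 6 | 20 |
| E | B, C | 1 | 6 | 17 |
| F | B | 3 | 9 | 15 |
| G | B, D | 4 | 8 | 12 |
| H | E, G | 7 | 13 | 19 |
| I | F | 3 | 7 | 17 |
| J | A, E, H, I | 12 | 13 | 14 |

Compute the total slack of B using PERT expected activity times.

te_A = (9 + 4·10 + 17)/6 = 66/6 = 11
te_B = (5 + 4·6 + 13)/6 = 42/6 = 7
te_C = (1 + 4·2 + 9)/6 = 18/6 = 3
te_D = (4 + 4·6 + 20)/6 = 48/6 = 8
te_E = (1 + 4·6 + 17)/6 = 42/6 = 7
te_F = (3 + 4·9 + 15)/6 = 54/6 = 9
te_G = (4 + 4·8 + 12)/6 = 48/6 = 8
te_H = (7 + 4·13 + 19)/6 = 78/6 = 13
te_I = (3 + 4·7 + 17)/6 = 48/6 = 8
te_J = (12 + 4·13 + 14)/6 = 78/6 = 13

Forward pass:
ES_A = 0; EF_A = 11
ES_B = 0; EF_B = 7
ES_C = 0; EF_C = 3
ES_D = 0; EF_D = 8
ES_E = max(EF_B=7, EF_C=3) = 7; EF_E = 7+7 = 14
ES_F = 7; EF_F = 7+9 = 16
ES_G = max(EF_B=7, EF_D=8) = 8; EF_G = 8+8 = 16
ES_H = max(EF_E=14, EF_G=16) = 16; EF_H = 16+13 = 29
ES_I = 16; EF_I = 16+8 = 24
ES_J = max(EF_A=11, EF_E=14, EF_H=29, EF_I=24) = 29; EF_J = 29+13 = 42
Expected project duration μ = 42 days. Critical path: D → G → H → J.

Backward pass:
LF_J = 42; LS_J = 42−13 = 29
LF_I = LS_J = 29; LS_I = 29−8 = 21
LF_H = LS_J = 29; LS_H = 29−13 = 16
LF_G = LS_H = 16; LS_G = 16−8 = 8
LF_F = LS_I = 21; LS_F = 21−9 = 12
LF_E = min(LS_H=16, LS_J=29) = 16; LS_E = 16−7 = 9
LF_D = LS_G = 8; LS_D = 8−8 = 0
LF_C = LS_E = 9; LS_C = 9−3 = 6
LF_B = min(LS_E=9, LS_F=12, LS_G=8) = 8; LS_B = 8−7 = 1
LF_A = LS_J = 29; LS_A = 29−11 = 18
Slack_B = LS_B − ES_B = 1 − 0 = 1

1 days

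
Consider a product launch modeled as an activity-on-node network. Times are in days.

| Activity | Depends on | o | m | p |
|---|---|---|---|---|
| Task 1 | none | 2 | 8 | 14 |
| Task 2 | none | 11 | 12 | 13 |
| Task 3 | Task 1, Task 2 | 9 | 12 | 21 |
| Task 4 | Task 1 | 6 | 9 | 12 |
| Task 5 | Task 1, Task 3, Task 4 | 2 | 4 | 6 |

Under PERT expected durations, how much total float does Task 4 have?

te_Task 1 = (2 + 4·8 + 14)/6 = 48/6 = 8
te_Task 2 = (11 + 4·12 + 13)/6 = 72/6 = 12
te_Task 3 = (9 + 4·12 + 21)/6 = 78/6 = 13
te_Task 4 = (6 + 4·9 + 12)/6 = 54/6 = 9
te_Task 5 = (2 + 4·4 + 6)/6 = 24/6 = 4

Forward pass:
ES_Task 1 = 0; EF_Task 1 = 8
ES_Task 2 = 0; EF_Task 2 = 12
ES_Task 3 = max(EF_Task 1=8, EF_Task 2=12) = 12; EF_Task 3 = 12+13 = 25
ES_Task 4 = 8; EF_Task 4 = 8+9 = 17
ES_Task 5 = max(EF_Task 1=8, EF_Task 3=25, EF_Task 4=17) = 25; EF_Task 5 = 25+4 = 29
Expected project duration μ = 29 days. Critical path: Task 2 → Task 3 → Task 5.

Backward pass:
LF_Task 5 = 29; LS_Task 5 = 29−4 = 25
LF_Task 4 = LS_Task 5 = 25; LS_Task 4 = 25−9 = 16
LF_Task 3 = LS_Task 5 = 25; LS_Task 3 = 25−13 = 12
LF_Task 2 = LS_Task 3 = 12; LS_Task 2 = 12−12 = 0
LF_Task 1 = min(LS_Task 3=12, LS_Task 4=16, LS_Task 5=25) = 12; LS_Task 1 = 12−8 = 4
Slack_Task 4 = LS_Task 4 − ES_Task 4 = 16 − 8 = 8

8 days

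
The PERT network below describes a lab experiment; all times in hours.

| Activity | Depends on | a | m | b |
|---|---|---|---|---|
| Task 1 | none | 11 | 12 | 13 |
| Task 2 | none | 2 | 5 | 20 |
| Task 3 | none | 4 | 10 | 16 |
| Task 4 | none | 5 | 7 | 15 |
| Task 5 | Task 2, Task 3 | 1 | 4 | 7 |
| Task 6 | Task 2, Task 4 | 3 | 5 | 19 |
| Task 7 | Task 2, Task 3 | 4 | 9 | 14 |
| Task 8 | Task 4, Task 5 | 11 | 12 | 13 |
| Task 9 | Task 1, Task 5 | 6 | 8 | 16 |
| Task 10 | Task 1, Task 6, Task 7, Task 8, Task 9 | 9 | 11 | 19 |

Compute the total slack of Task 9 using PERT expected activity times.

3 hours

te_Task 1 = (11 + 4·12 + 13)/6 = 72/6 = 12
te_Task 2 = (2 + 4·5 + 20)/6 = 42/6 = 7
te_Task 3 = (4 + 4·10 + 16)/6 = 60/6 = 10
te_Task 4 = (5 + 4·7 + 15)/6 = 48/6 = 8
te_Task 5 = (1 + 4·4 + 7)/6 = 24/6 = 4
te_Task 6 = (3 + 4·5 + 19)/6 = 42/6 = 7
te_Task 7 = (4 + 4·9 + 14)/6 = 54/6 = 9
te_Task 8 = (11 + 4·12 + 13)/6 = 72/6 = 12
te_Task 9 = (6 + 4·8 + 16)/6 = 54/6 = 9
te_Task 10 = (9 + 4·11 + 19)/6 = 72/6 = 12

Forward pass:
ES_Task 1 = 0; EF_Task 1 = 12
ES_Task 2 = 0; EF_Task 2 = 7
ES_Task 3 = 0; EF_Task 3 = 10
ES_Task 4 = 0; EF_Task 4 = 8
ES_Task 5 = max(EF_Task 2=7, EF_Task 3=10) = 10; EF_Task 5 = 10+4 = 14
ES_Task 6 = max(EF_Task 2=7, EF_Task 4=8) = 8; EF_Task 6 = 8+7 = 15
ES_Task 7 = max(EF_Task 2=7, EF_Task 3=10) = 10; EF_Task 7 = 10+9 = 19
ES_Task 8 = max(EF_Task 4=8, EF_Task 5=14) = 14; EF_Task 8 = 14+12 = 26
ES_Task 9 = max(EF_Task 1=12, EF_Task 5=14) = 14; EF_Task 9 = 14+9 = 23
ES_Task 10 = max(EF_Task 1=12, EF_Task 6=15, EF_Task 7=19, EF_Task 8=26, EF_Task 9=23) = 26; EF_Task 10 = 26+12 = 38
Expected project duration μ = 38 hours. Critical path: Task 3 → Task 5 → Task 8 → Task 10.

Backward pass:
LF_Task 10 = 38; LS_Task 10 = 38−12 = 26
LF_Task 9 = LS_Task 10 = 26; LS_Task 9 = 26−9 = 17
LF_Task 8 = LS_Task 10 = 26; LS_Task 8 = 26−12 = 14
LF_Task 7 = LS_Task 10 = 26; LS_Task 7 = 26−9 = 17
LF_Task 6 = LS_Task 10 = 26; LS_Task 6 = 26−7 = 19
LF_Task 5 = min(LS_Task 8=14, LS_Task 9=17) = 14; LS_Task 5 = 14−4 = 10
LF_Task 4 = min(LS_Task 6=19, LS_Task 8=14) = 14; LS_Task 4 = 14−8 = 6
LF_Task 3 = min(LS_Task 5=10, LS_Task 7=17) = 10; LS_Task 3 = 10−10 = 0
LF_Task 2 = min(LS_Task 5=10, LS_Task 6=19, LS_Task 7=17) = 10; LS_Task 2 = 10−7 = 3
LF_Task 1 = min(LS_Task 9=17, LS_Task 10=26) = 17; LS_Task 1 = 17−12 = 5
Slack_Task 9 = LS_Task 9 − ES_Task 9 = 17 − 14 = 3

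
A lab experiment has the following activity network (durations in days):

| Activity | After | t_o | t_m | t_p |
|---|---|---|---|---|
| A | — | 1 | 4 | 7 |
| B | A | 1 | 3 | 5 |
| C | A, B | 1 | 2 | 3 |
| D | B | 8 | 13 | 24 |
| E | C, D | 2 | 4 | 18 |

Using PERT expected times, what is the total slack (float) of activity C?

te_A = (1 + 4·4 + 7)/6 = 24/6 = 4
te_B = (1 + 4·3 + 5)/6 = 18/6 = 3
te_C = (1 + 4·2 + 3)/6 = 12/6 = 2
te_D = (8 + 4·13 + 24)/6 = 84/6 = 14
te_E = (2 + 4·4 + 18)/6 = 36/6 = 6

Forward pass:
ES_A = 0; EF_A = 4
ES_B = 4; EF_B = 4+3 = 7
ES_C = max(EF_A=4, EF_B=7) = 7; EF_C = 7+2 = 9
ES_D = 7; EF_D = 7+14 = 21
ES_E = max(EF_C=9, EF_D=21) = 21; EF_E = 21+6 = 27
Expected project duration μ = 27 days. Critical path: A → B → D → E.

Backward pass:
LF_E = 27; LS_E = 27−6 = 21
LF_D = LS_E = 21; LS_D = 21−14 = 7
LF_C = LS_E = 21; LS_C = 21−2 = 19
LF_B = min(LS_C=19, LS_D=7) = 7; LS_B = 7−3 = 4
LF_A = min(LS_B=4, LS_C=19) = 4; LS_A = 4−4 = 0
Slack_C = LS_C − ES_C = 19 − 7 = 12

12 days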